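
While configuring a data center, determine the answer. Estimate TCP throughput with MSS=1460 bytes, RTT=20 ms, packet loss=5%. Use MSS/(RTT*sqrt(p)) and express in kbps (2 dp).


Given: MSS = 1460 bytes, RTT = 20 ms, loss = 5%
RTT in seconds = 20 / 1000 = 0.02
Loss rate = 5% = 0.05
sqrt(loss) = sqrt(0.05) = 0.223606797750
Throughput (bytes/s) = 1460 / (0.02 * 0.223606797750) = 326465.9247
Throughput (kbps) = 326465.9247 * 8 / 1000 = 2611.727398 -> 2611.73 kbps (2 dp)

2611.73


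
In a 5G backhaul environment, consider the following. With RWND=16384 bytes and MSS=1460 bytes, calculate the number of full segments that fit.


Given: RWND = 16384 bytes, MSS = 1460 bytes
Full segments = floor(RWND / MSS)
Full segments = floor(16384 / 1460)
Full segments = floor(11.2219) = 11

11


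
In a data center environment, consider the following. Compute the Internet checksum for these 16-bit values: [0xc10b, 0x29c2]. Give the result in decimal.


Given words: [0xc10b, 0x29c2]
Step 1: Sum all words
Raw sum = 49419 + 10690 = 60109
One's complement = ~60109 & 0xFFFF = 5426

5426


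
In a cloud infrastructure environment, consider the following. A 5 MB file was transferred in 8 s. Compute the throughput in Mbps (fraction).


Given: file = 5 MB, time = 8 s
File in Mb = 5 * 8 = 40 Mb
Throughput = 40 / 8 Mbps
Throughput = 5 Mbps

5


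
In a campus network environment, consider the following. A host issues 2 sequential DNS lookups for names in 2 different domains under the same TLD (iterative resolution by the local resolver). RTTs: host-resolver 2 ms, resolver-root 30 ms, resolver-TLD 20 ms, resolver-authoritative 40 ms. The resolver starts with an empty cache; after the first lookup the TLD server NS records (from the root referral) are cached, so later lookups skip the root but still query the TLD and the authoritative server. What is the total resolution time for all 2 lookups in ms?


Lookup 1 (cold cache): local + root + TLD + auth = 2 + 30 + 20 + 40 = 92 ms
Lookups 2..2 (TLD NS cached -> skip root; new domain -> still ask TLD and auth): local + TLD + auth = 2 + 20 + 40 = 62 ms each
Remaining 1 lookups: 1 * 62 = 62 ms
Total = 92 + 62 = 154 ms

154


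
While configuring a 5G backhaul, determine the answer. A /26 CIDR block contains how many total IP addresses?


Given: CIDR prefix /26
Host bits = 32 - 26 = 6
Total addresses = 2^6 = 64

64


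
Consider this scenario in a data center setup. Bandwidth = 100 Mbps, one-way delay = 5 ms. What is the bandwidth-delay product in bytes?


Given: bandwidth = 100 Mbps, delay = 5 ms
BDP in bits = 100 * 10^6 * 5 / 1000
BDP in bits = 500000
BDP in bytes = 500000 / 8 = 62500

62500


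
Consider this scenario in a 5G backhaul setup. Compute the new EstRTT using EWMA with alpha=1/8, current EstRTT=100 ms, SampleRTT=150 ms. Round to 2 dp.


Given: EstRTT = 100 ms, SampleRTT = 150 ms, alpha = 1/8
New EstRTT = (1 - alpha) * EstRTT + alpha * SampleRTT
(7/8) * 100 = 87.5
(1/8) * 150 = 18.75
New EstRTT = 87.5 + 18.75 = 106.25 ms -> 106.25 ms (2 dp)

106.25


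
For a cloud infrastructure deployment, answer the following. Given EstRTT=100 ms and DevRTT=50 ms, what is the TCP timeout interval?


Given: EstRTT = 100 ms, DevRTT = 50 ms
Timeout = EstRTT + 4 * DevRTT
4 * DevRTT = 4 * 50 = 200
Timeout = 100 + 200 = 300 ms

300


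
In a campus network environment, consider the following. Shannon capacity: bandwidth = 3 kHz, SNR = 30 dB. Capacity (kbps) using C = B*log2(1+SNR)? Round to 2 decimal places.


Given: B = 3 kHz, SNR = 30 dB
SNR linear = 10^(30/10) = 1000
1 + SNR = 1001
log2(1001) = 9.9672262588
C = 3 * 1000 * 9.9672262588 = 29901.6788 bps
C = 29.901679 kbps -> 29.90 kbps (2 dp)

29.90


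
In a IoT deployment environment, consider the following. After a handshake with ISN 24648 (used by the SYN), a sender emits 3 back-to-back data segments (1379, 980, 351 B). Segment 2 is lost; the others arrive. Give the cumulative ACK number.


SYN uses sequence number 24648; first data byte = ISN + 1 = 24649.
Segment 1: SEQ = 24649, len = 1379 B, covers [24649, 26027]
Segment 2: SEQ = 26028, len = 980 B, covers [26028, 27007] [LOST]
Segment 3: SEQ = 27008, len = 351 B, covers [27008, 27358]
In-order data received: bytes [24649, 26027] (segments 1..1).
Segment 2 missing -> gap begins at byte 26028; later segments buffered out of order.
Cumulative ACK = next expected in-order byte = 24649 + 1379 = 26028

26028


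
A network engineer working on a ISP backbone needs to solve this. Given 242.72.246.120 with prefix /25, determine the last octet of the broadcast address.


Given: IP = 242.72.246.120, prefix = /25
Host bits = 32 - 25 = 7
Network last octet = 120 AND mask = 0
Host part size = 2^7 - 1 = 127
Broadcast last octet = 0 OR 127 = 127

127


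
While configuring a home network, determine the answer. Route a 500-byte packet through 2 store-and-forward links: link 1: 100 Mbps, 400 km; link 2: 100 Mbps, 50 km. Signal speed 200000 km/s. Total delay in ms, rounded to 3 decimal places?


Packet = 500 bytes = 4000 bits. Store-and-forward: sum (t_trans + t_prop) per link.
Link 1: t_trans = 4000/(100*10^6) s = 0.0400 ms; t_prop = 400/200000 s = 2.0000 ms; subtotal = 2.0400 ms
Link 2: t_trans = 4000/(100*10^6) s = 0.0400 ms; t_prop = 50/200000 s = 0.2500 ms; subtotal = 0.2900 ms
End-to-end = 2.0400 + 0.2900 = 2.3300 ms -> 2.330 ms (3 dp)

2.330


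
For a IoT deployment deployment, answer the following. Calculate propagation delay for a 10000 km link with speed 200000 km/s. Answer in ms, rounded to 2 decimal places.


Given: distance = 10000 km, speed = 200000 km/s
Delay = distance / speed = 10000 / 200000 seconds
Delay in ms = 10000 * 1000 / 200000
Delay = 50.0000 ms
Rounded to 2 dp = 50.00 ms

50.00


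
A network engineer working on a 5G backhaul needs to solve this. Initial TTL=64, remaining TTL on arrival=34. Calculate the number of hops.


Given: initial TTL = 64, received TTL = 34
Hops = initial TTL - received TTL
Hops = 64 - 34 = 30

30


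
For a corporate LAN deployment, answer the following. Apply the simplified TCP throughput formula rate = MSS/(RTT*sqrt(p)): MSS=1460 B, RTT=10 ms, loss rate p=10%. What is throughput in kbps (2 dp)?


Given: MSS = 1460 bytes, RTT = 10 ms, loss = 10%
RTT in seconds = 10 / 1000 = 0.01
Loss rate = 10% = 0.1
sqrt(loss) = sqrt(0.1) = 0.316227766017
Throughput (bytes/s) = 1460 / (0.01 * 0.316227766017) = 461692.5384
Throughput (kbps) = 461692.5384 * 8 / 1000 = 3693.540307 -> 3693.54 kbps (2 dp)

3693.54


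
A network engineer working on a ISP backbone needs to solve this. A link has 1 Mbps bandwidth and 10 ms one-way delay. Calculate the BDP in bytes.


Given: bandwidth = 1 Mbps, delay = 10 ms
BDP in bits = 1 * 10^6 * 10 / 1000
BDP in bits = 10000
BDP in bytes = 10000 / 8 = 1250

1250


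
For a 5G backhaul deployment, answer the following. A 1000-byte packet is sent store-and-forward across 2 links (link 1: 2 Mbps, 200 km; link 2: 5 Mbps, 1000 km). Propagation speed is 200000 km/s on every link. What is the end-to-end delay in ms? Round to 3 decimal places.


Packet = 1000 bytes = 8000 bits. Store-and-forward: sum (t_trans + t_prop) per link.
Link 1: t_trans = 8000/(2*10^6) s = 4.0000 ms; t_prop = 200/200000 s = 1.0000 ms; subtotal = 5.0000 ms
Link 2: t_trans = 8000/(5*10^6) s = 1.6000 ms; t_prop = 1000/200000 s = 5.0000 ms; subtotal = 6.6000 ms
End-to-end = 5.0000 + 6.6000 = 11.6000 ms -> 11.600 ms (3 dp)

11.600


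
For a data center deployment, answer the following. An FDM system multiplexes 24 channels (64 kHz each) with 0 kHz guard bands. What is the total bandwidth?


Given: 24 channels, 64 kHz each, guard = 0 kHz
Channel bandwidth = 24 * 64 = 1536 kHz
Guard bands = 23 gaps * 0 kHz = 0 kHz
Total = 1536 + 0 = 1536 kHz

1536


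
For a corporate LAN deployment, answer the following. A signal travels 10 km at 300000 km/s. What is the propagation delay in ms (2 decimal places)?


Given: distance = 10 km, speed = 300000 km/s
Delay = distance / speed = 10 / 300000 seconds
Delay in ms = 10 * 1000 / 300000
Delay = 0.0333 ms
Rounded to 2 dp = 0.03 ms

0.03


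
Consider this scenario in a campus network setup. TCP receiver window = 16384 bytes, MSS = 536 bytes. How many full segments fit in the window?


Given: RWND = 16384 bytes, MSS = 536 bytes
Full segments = floor(RWND / MSS)
Full segments = floor(16384 / 536)
Full segments = floor(30.5672) = 30

30


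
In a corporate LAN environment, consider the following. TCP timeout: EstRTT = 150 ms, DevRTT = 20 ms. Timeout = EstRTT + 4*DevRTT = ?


Given: EstRTT = 150 ms, DevRTT = 20 ms
Timeout = EstRTT + 4 * DevRTT
4 * DevRTT = 4 * 20 = 80
Timeout = 150 + 80 = 230 ms

230


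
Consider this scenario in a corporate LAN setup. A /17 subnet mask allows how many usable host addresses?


Given: subnet mask /17
Host bits = 32 - 17 = 15
Total addresses = 2^15 = 32768
Usable hosts = 32768 - 2 (network + broadcast) = 32766

32766


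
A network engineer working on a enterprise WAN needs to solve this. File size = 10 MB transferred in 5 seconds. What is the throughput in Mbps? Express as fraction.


Given: file = 10 MB, time = 5 s
File in Mb = 10 * 8 = 80 Mb
Throughput = 80 / 5 Mbps
Throughput = 16 Mbps

16


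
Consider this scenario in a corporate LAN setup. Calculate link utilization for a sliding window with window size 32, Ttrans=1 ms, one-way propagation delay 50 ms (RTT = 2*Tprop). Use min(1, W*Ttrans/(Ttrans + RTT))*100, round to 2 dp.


Given: W = 32, Ttrans = 1 ms, RTT = 100 ms (= 2 * Tprop, Tprop = 50 ms)
Cycle time = Ttrans + RTT = 1 + 100 = 101 ms (first packet sent until its ACK returns)
W * Ttrans = 32 * 1 = 32 ms of sending per cycle
W * Ttrans / (Ttrans + RTT) = 32 / 101 = 0.316832
U = min(1, 0.316832) = 0.316832
U% = 31.68%

31.68


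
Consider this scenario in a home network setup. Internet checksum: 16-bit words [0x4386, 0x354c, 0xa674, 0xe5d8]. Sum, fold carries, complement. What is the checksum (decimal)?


Given words: [0x4386, 0x354c, 0xa674, 0xe5d8]
Step 1: Sum all words
Raw sum = 17286 + 13644 + 42612 + 58840 = 132382
Step 2: Fold carry: (1310 + 2) = 1312
One's complement = ~1312 & 0xFFFF = 64223

64223


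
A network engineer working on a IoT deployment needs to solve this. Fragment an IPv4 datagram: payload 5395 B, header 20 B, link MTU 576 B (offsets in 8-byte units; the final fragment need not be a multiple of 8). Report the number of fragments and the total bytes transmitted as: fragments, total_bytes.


Max data per non-final fragment = floor((MTU - header)/8)*8 = floor((576 - 20)/8)*8 = floor(556/8)*8 = 552 B
Final fragment needs no 8-byte alignment: it can carry up to MTU - header = 556 B
Non-final fragments needed = ceil((payload - 556) / 552) = ceil(4839/552) = ceil(8.7663) = 9
Number of fragments = 9 + 1 = 10
Fragment sizes (data): 9 * 552 B + 427 B (last, 427 <= 556 OK)
Total bytes sent = payload + n_frags * header = 5395 + 10*20 = 5395 + 200 = 5595 B

10, 5595


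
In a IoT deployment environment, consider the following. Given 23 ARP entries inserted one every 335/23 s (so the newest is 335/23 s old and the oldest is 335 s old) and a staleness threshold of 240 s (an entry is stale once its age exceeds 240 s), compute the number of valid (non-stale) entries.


Ages are k * 335/23 s for k = 1..23 (spacing = 14.5652 s).
Entry k is valid iff k * 335/23 <= 240 iff k <= 23 * 240 / 335 = 16.4776
n_valid = floor(16.4776) = 16
(n_stale = 23 - 16 = 7)

16


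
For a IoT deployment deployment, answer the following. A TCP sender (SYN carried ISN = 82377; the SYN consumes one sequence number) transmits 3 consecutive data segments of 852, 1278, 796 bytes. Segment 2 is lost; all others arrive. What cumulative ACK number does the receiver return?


SYN uses sequence number 82377; first data byte = ISN + 1 = 82378.
Segment 1: SEQ = 82378, len = 852 B, covers [82378, 83229]
Segment 2: SEQ = 83230, len = 1278 B, covers [83230, 84507] [LOST]
Segment 3: SEQ = 84508, len = 796 B, covers [84508, 85303]
In-order data received: bytes [82378, 83229] (segments 1..1).
Segment 2 missing -> gap begins at byte 83230; later segments buffered out of order.
Cumulative ACK = next expected in-order byte = 82378 + 852 = 83230

83230


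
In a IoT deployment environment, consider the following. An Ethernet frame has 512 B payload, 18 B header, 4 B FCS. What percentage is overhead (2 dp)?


Given: payload = 512 B, header = 18 B, trailer = 4 B
Overhead bytes = header + trailer = 18 + 4 = 22
Total frame = payload + overhead = 512 + 22 = 534
Overhead % = 22 / 534 * 100 = 4.1199% -> 4.12% (2 dp)

4.12


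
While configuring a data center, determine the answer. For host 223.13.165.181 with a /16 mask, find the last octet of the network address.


Given: IP = 223.13.165.181, prefix = /16
Subnet mask = 255.255.0.0
Last octet of IP: 181
Last octet of mask: 0
Network last octet = 181 AND 0 = 0

0


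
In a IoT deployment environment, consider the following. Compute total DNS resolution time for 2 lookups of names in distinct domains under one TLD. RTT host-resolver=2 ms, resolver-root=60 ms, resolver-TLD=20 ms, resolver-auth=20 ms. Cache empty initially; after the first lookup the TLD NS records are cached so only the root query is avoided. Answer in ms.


Lookup 1 (cold cache): local + root + TLD + auth = 2 + 60 + 20 + 20 = 102 ms
Lookups 2..2 (TLD NS cached -> skip root; new domain -> still ask TLD and auth): local + TLD + auth = 2 + 20 + 20 = 42 ms each
Remaining 1 lookups: 1 * 42 = 42 ms
Total = 102 + 42 = 144 ms

144


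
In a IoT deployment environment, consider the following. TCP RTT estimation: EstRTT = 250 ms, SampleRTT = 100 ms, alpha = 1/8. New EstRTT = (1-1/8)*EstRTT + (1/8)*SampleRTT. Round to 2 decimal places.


Given: EstRTT = 250 ms, SampleRTT = 100 ms, alpha = 1/8
New EstRTT = (1 - alpha) * EstRTT + alpha * SampleRTT
(7/8) * 250 = 218.75
(1/8) * 100 = 12.5
New EstRTT = 218.75 + 12.5 = 231.25 ms -> 231.25 ms (2 dp)

231.25


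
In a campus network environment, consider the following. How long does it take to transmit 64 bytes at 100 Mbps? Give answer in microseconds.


Given: packet = 64 bytes, bandwidth = 100 Mbps
Packet in bits = 64 * 8 = 512 bits
Bandwidth = 100 * 10^6 = 100000000 bps
Time = 512 / 100000000 seconds
Time in us = 512 * 10^6 / 100000000 = 5.12

5.12


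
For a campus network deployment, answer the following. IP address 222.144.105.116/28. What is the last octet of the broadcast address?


Given: IP = 222.144.105.116, prefix = /28
Host bits = 32 - 28 = 4
Network last octet = 116 AND mask = 112
Host part size = 2^4 - 1 = 15
Broadcast last octet = 112 OR 15 = 127

127


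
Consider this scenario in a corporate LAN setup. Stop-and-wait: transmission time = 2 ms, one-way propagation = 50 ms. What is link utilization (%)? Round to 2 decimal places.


Given: Ttrans = 2 ms, Tprop = 50 ms
RTT = 2 * Tprop = 2 * 50 = 100 ms
U = Ttrans / (Ttrans + RTT)
U = 2 / (2 + 100)
U = 2 / 102 = 0.019608
U% = 1.96%

1.96


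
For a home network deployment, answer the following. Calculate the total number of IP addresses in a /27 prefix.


Given: CIDR prefix /27
Host bits = 32 - 27 = 5
Total addresses = 2^5 = 32

32


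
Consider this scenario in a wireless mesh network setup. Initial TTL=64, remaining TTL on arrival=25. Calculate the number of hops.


Given: initial TTL = 64, received TTL = 25
Hops = initial TTL - received TTL
Hops = 64 - 25 = 39

39


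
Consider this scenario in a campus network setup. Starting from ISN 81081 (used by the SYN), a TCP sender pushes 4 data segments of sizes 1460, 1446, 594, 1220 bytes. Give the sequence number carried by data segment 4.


The SYN occupies sequence number ISN = 81081, so the first data byte is ISN + 1 = 81082.
SEQ of data segment i = (ISN + 1) + sum of payload sizes of segments 1..i-1.
Segment 1: SEQ = 81082, payload = 1460 bytes
Segment 2: SEQ = 82542, payload = 1446 bytes
Segment 3: SEQ = 83988, payload = 594 bytes
Segment 4: SEQ = 84582, payload = 1220 bytes
SEQ of segment 4 = 81082 + 1460 + 1446 + 594 = 84582

84582


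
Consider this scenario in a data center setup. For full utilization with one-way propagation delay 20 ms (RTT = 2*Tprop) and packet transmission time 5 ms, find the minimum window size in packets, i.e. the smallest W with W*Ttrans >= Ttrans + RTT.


Given: Ttrans = 5 ms, RTT = 40 ms (= 2 * Tprop, Tprop = 20 ms)
Time until first ACK returns = Ttrans + RTT = 5 + 40 = 45 ms
Need W * Ttrans >= Ttrans + RTT  ->  W >= (Ttrans + RTT) / Ttrans
(Ttrans + RTT) / Ttrans = 45 / 5 = 9
W_min = ceil(9) = 9

9


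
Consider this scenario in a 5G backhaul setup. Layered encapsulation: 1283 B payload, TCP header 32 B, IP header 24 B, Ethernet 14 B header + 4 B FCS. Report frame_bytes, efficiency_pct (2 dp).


TCP segment = 1283 + 32 = 1315 B
IP packet = 1315 + 24 = 1339 B
Ethernet frame = 1339 + 14 + 4 = 1357 B
Efficiency = app / frame = 1283 / 1357 = 0.945468 = 94.5468% -> 94.55% (2 dp)

1357, 94.55


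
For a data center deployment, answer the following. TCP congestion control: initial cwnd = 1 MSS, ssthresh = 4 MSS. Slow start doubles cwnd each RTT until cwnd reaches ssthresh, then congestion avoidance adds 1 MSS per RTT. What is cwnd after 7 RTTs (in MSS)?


RTT 0: cwnd = 1 MSS (initial)
RTT 1: cwnd = 2 MSS (slow start, doubled)
RTT 2: cwnd = 4 MSS (slow start, doubled)
RTT 3: cwnd = 5 MSS (congestion avoidance, +1)
RTT 4: cwnd = 6 MSS (congestion avoidance, +1)
RTT 5: cwnd = 7 MSS (congestion avoidance, +1)
RTT 6: cwnd = 8 MSS (congestion avoidance, +1)
RTT 7: cwnd = 9 MSS (congestion avoidance, +1)

9


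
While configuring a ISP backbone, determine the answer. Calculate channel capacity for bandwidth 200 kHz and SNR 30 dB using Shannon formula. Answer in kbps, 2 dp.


Given: B = 200 kHz, SNR = 30 dB
SNR linear = 10^(30/10) = 1000
1 + SNR = 1001
log2(1001) = 9.9672262588
C = 200 * 1000 * 9.9672262588 = 1993445.2518 bps
C = 1993.445252 kbps -> 1993.45 kbps (2 dp)

1993.45


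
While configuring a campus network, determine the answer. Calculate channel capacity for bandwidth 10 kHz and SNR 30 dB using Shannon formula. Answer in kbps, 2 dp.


Given: B = 10 kHz, SNR = 30 dB
SNR linear = 10^(30/10) = 1000
1 + SNR = 1001
log2(1001) = 9.9672262588
C = 10 * 1000 * 9.9672262588 = 99672.2626 bps
C = 99.672263 kbps -> 99.67 kbps (2 dp)

99.67


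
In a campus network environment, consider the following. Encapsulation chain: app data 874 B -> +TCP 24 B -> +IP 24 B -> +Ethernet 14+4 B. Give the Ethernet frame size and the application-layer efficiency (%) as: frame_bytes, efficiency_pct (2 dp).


TCP segment = 874 + 24 = 898 B
IP packet = 898 + 24 = 922 B
Ethernet frame = 922 + 14 + 4 = 940 B
Efficiency = app / frame = 874 / 940 = 0.929787 = 92.9787% -> 92.98% (2 dp)

940, 92.98


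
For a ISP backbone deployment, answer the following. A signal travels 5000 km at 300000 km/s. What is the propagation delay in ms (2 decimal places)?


Given: distance = 5000 km, speed = 300000 km/s
Delay = distance / speed = 5000 / 300000 seconds
Delay in ms = 5000 * 1000 / 300000
Delay = 16.6667 ms
Rounded to 2 dp = 16.67 ms

16.67


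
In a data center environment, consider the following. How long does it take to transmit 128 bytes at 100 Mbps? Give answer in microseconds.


Given: packet = 128 bytes, bandwidth = 100 Mbps
Packet in bits = 128 * 8 = 1024 bits
Bandwidth = 100 * 10^6 = 100000000 bps
Time = 1024 / 100000000 seconds
Time in us = 1024 * 10^6 / 100000000 = 10.24

10.24


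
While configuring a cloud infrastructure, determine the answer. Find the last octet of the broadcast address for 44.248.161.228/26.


Given: IP = 44.248.161.228, prefix = /26
Host bits = 32 - 26 = 6
Network last octet = 228 AND mask = 192
Host part size = 2^6 - 1 = 63
Broadcast last octet = 192 OR 63 = 255

255


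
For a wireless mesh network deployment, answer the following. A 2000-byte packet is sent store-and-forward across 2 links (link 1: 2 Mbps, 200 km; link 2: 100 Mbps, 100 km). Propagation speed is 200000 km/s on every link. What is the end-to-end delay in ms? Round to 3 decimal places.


Packet = 2000 bytes = 16000 bits. Store-and-forward: sum (t_trans + t_prop) per link.
Link 1: t_trans = 16000/(2*10^6) s = 8.0000 ms; t_prop = 200/200000 s = 1.0000 ms; subtotal = 9.0000 ms
Link 2: t_trans = 16000/(100*10^6) s = 0.1600 ms; t_prop = 100/200000 s = 0.5000 ms; subtotal = 0.6600 ms
End-to-end = 9.0000 + 0.6600 = 9.6600 ms -> 9.660 ms (3 dp)

9.660


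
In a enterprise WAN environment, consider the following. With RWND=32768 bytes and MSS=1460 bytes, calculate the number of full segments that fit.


Given: RWND = 32768 bytes, MSS = 1460 bytes
Full segments = floor(RWND / MSS)
Full segments = floor(32768 / 1460)
Full segments = floor(22.4438) = 22

22


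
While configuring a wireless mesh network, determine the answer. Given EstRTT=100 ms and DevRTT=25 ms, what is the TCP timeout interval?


Given: EstRTT = 100 ms, DevRTT = 25 ms
Timeout = EstRTT + 4 * DevRTT
4 * DevRTT = 4 * 25 = 100
Timeout = 100 + 100 = 200 ms

200


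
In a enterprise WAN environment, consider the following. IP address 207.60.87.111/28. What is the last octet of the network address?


Given: IP = 207.60.87.111, prefix = /28
Subnet mask = 255.255.255.240
Last octet of IP: 111
Last octet of mask: 240
Network last octet = 111 AND 240 = 96

96


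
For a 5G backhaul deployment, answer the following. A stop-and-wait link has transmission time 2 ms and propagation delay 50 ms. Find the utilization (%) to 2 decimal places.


Given: Ttrans = 2 ms, Tprop = 50 ms
RTT = 2 * Tprop = 2 * 50 = 100 ms
U = Ttrans / (Ttrans + RTT)
U = 2 / (2 + 100)
U = 2 / 102 = 0.019608
U% = 1.96%

1.96


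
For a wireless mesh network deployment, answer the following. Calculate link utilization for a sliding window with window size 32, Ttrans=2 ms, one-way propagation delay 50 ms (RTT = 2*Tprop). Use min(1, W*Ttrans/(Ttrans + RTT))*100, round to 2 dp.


Given: W = 32, Ttrans = 2 ms, RTT = 100 ms (= 2 * Tprop, Tprop = 50 ms)
Cycle time = Ttrans + RTT = 2 + 100 = 102 ms (first packet sent until its ACK returns)
W * Ttrans = 32 * 2 = 64 ms of sending per cycle
W * Ttrans / (Ttrans + RTT) = 64 / 102 = 0.627451
U = min(1, 0.627451) = 0.627451
U% = 62.75%

62.75


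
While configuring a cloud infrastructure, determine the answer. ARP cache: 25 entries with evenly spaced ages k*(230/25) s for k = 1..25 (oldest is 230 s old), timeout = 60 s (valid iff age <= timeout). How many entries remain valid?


Ages are k * 230/25 s for k = 1..25 (spacing = 9.2000 s).
Entry k is valid iff k * 230/25 <= 60 iff k <= 25 * 60 / 230 = 6.5217
n_valid = floor(6.5217) = 6
(n_stale = 25 - 6 = 19)

6


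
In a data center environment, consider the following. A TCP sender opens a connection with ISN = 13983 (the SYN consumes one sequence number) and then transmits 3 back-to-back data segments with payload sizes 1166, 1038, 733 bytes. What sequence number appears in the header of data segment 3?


The SYN occupies sequence number ISN = 13983, so the first data byte is ISN + 1 = 13984.
SEQ of data segment i = (ISN + 1) + sum of payload sizes of segments 1..i-1.
Segment 1: SEQ = 13984, payload = 1166 bytes
Segment 2: SEQ = 15150, payload = 1038 bytes
Segment 3: SEQ = 16188, payload = 733 bytes
SEQ of segment 3 = 13984 + 1166 + 1038 = 16188

16188


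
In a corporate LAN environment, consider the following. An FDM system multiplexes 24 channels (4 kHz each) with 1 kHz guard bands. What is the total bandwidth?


Given: 24 channels, 4 kHz each, guard = 1 kHz
Channel bandwidth = 24 * 4 = 96 kHz
Guard bands = 23 gaps * 1 kHz = 23 kHz
Total = 96 + 23 = 119 kHz

119


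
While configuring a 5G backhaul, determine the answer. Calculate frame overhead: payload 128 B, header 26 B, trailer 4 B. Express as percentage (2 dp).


Given: payload = 128 B, header = 26 B, trailer = 4 B
Overhead bytes = header + trailer = 26 + 4 = 30
Total frame = payload + overhead = 128 + 30 = 158
Overhead % = 30 / 158 * 100 = 18.9873% -> 18.99% (2 dp)

18.99


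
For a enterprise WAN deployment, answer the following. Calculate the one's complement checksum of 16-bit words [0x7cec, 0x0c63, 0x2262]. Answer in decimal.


Given words: [0x7cec, 0x0c63, 0x2262]
Step 1: Sum all words
Raw sum = 31980 + 3171 + 8802 = 43953
One's complement = ~43953 & 0xFFFF = 21582

21582


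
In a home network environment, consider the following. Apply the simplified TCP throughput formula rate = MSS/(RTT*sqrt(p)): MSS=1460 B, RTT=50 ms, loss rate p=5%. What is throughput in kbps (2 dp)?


Given: MSS = 1460 bytes, RTT = 50 ms, loss = 5%
RTT in seconds = 50 / 1000 = 0.05
Loss rate = 5% = 0.05
sqrt(loss) = sqrt(0.05) = 0.223606797750
Throughput (bytes/s) = 1460 / (0.05 * 0.223606797750) = 130586.3699
Throughput (kbps) = 130586.3699 * 8 / 1000 = 1044.690959 -> 1044.69 kbps (2 dp)

1044.69


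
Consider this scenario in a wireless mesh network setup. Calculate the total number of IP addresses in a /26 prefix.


Given: CIDR prefix /26
Host bits = 32 - 26 = 6
Total addresses = 2^6 = 64

64


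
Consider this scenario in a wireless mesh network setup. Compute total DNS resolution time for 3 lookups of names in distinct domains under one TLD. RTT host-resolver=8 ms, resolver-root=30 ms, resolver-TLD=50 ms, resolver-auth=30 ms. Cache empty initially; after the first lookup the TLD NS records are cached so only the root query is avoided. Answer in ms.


Lookup 1 (cold cache): local + root + TLD + auth = 8 + 30 + 50 + 30 = 118 ms
Lookups 2..3 (TLD NS cached -> skip root; new domain -> still ask TLD and auth): local + TLD + auth = 8 + 50 + 30 = 88 ms each
Remaining 2 lookups: 2 * 88 = 176 ms
Total = 118 + 176 = 294 ms

294


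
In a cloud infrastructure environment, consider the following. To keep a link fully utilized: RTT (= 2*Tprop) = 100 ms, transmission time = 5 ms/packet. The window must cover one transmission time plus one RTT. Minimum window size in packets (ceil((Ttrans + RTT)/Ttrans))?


Given: Ttrans = 5 ms, RTT = 100 ms (= 2 * Tprop, Tprop = 50 ms)
Time until first ACK returns = Ttrans + RTT = 5 + 100 = 105 ms
Need W * Ttrans >= Ttrans + RTT  ->  W >= (Ttrans + RTT) / Ttrans
(Ttrans + RTT) / Ttrans = 105 / 5 = 21
W_min = ceil(21) = 21

21


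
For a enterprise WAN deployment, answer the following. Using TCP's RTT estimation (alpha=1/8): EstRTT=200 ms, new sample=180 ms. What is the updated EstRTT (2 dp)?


Given: EstRTT = 200 ms, SampleRTT = 180 ms, alpha = 1/8
New EstRTT = (1 - alpha) * EstRTT + alpha * SampleRTT
(7/8) * 200 = 175
(1/8) * 180 = 22.5
New EstRTT = 175 + 22.5 = 197.5 ms -> 197.50 ms (2 dp)

197.50


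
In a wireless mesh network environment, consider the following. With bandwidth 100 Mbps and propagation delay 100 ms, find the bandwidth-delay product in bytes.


Given: bandwidth = 100 Mbps, delay = 100 ms
BDP in bits = 100 * 10^6 * 100 / 1000
BDP in bits = 10000000
BDP in bytes = 10000000 / 8 = 1250000

1250000


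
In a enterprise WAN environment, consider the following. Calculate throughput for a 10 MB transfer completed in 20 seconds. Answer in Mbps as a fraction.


Given: file = 10 MB, time = 20 s
File in Mb = 10 * 8 = 80 Mb
Throughput = 80 / 20 Mbps
Throughput = 4 Mbps

4


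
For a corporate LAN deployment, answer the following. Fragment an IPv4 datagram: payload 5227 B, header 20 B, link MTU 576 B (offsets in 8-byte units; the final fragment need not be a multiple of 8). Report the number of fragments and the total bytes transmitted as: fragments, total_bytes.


Max data per non-final fragment = floor((MTU - header)/8)*8 = floor((576 - 20)/8)*8 = floor(556/8)*8 = 552 B
Final fragment needs no 8-byte alignment: it can carry up to MTU - header = 556 B
Non-final fragments needed = ceil((payload - 556) / 552) = ceil(4671/552) = ceil(8.4620) = 9
Number of fragments = 9 + 1 = 10
Fragment sizes (data): 9 * 552 B + 259 B (last, 259 <= 556 OK)
Total bytes sent = payload + n_frags * header = 5227 + 10*20 = 5227 + 200 = 5427 B

10, 5427


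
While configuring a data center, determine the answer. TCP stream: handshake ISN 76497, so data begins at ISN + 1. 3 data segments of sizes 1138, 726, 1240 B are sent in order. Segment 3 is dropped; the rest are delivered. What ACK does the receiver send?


SYN uses sequence number 76497; first data byte = ISN + 1 = 76498.
Segment 1: SEQ = 76498, len = 1138 B, covers [76498, 77635]
Segment 2: SEQ = 77636, len = 726 B, covers [77636, 78361]
Segment 3: SEQ = 78362, len = 1240 B, covers [78362, 79601] [LOST]
In-order data received: bytes [76498, 78361] (segments 1..2).
Segment 3 missing -> gap begins at byte 78362.
Cumulative ACK = next expected in-order byte = 76498 + 1138 + 726 = 78362

78362


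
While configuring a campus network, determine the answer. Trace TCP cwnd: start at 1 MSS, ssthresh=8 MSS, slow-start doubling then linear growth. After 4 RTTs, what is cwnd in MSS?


RTT 0: cwnd = 1 MSS (initial)
RTT 1: cwnd = 2 MSS (slow start, doubled)
RTT 2: cwnd = 4 MSS (slow start, doubled)
RTT 3: cwnd = 8 MSS (slow start, doubled)
RTT 4: cwnd = 9 MSS (congestion avoidance, +1)

9


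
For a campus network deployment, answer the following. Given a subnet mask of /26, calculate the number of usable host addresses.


Given: subnet mask /26
Host bits = 32 - 26 = 6
Total addresses = 2^6 = 64
Usable hosts = 64 - 2 (network + broadcast) = 62

62


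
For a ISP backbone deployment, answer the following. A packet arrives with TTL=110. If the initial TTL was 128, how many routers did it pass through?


Given: initial TTL = 128, received TTL = 110
Hops = initial TTL - received TTL
Hops = 128 - 110 = 18

18


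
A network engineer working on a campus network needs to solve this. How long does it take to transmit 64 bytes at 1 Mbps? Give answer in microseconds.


Given: packet = 64 bytes, bandwidth = 1 Mbps
Packet in bits = 64 * 8 = 512 bits
Bandwidth = 1 * 10^6 = 1000000 bps
Time = 512 / 1000000 seconds
Time in us = 512 * 10^6 / 1000000 = 512

512


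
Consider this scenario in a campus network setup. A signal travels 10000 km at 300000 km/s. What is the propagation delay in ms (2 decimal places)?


Given: distance = 10000 km, speed = 300000 km/s
Delay = distance / speed = 10000 / 300000 seconds
Delay in ms = 10000 * 1000 / 300000
Delay = 33.3333 ms
Rounded to 2 dp = 33.33 ms

33.33


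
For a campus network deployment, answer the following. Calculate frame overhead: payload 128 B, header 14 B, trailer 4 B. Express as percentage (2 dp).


Given: payload = 128 B, header = 14 B, trailer = 4 B
Overhead bytes = header + trailer = 14 + 4 = 18
Total frame = payload + overhead = 128 + 18 = 146
Overhead % = 18 / 146 * 100 = 12.3288% -> 12.33% (2 dp)

12.33


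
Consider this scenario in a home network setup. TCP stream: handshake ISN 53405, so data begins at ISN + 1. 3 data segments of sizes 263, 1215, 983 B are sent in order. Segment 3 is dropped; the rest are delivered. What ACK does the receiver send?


SYN uses sequence number 53405; first data byte = ISN + 1 = 53406.
Segment 1: SEQ = 53406, len = 263 B, covers [53406, 53668]
Segment 2: SEQ = 53669, len = 1215 B, covers [53669, 54883]
Segment 3: SEQ = 54884, len = 983 B, covers [54884, 55866] [LOST]
In-order data received: bytes [53406, 54883] (segments 1..2).
Segment 3 missing -> gap begins at byte 54884.
Cumulative ACK = next expected in-order byte = 53406 + 263 + 1215 = 54884

54884


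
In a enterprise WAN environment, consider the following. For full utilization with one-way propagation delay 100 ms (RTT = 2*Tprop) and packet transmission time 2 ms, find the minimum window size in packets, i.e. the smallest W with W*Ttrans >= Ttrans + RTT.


Given: Ttrans = 2 ms, RTT = 200 ms (= 2 * Tprop, Tprop = 100 ms)
Time until first ACK returns = Ttrans + RTT = 2 + 200 = 202 ms
Need W * Ttrans >= Ttrans + RTT  ->  W >= (Ttrans + RTT) / Ttrans
(Ttrans + RTT) / Ttrans = 202 / 2 = 101
W_min = ceil(101) = 101

101


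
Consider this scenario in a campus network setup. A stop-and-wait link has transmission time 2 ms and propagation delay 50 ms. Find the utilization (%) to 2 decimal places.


Given: Ttrans = 2 ms, Tprop = 50 ms
RTT = 2 * Tprop = 2 * 50 = 100 ms
U = Ttrans / (Ttrans + RTT)
U = 2 / (2 + 100)
U = 2 / 102 = 0.019608
U% = 1.96%

1.96


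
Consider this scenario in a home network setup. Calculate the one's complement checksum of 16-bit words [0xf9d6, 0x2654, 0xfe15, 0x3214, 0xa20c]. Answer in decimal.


Given words: [0xf9d6, 0x2654, 0xfe15, 0x3214, 0xa20c]
Step 1: Sum all words
Raw sum = 63958 + 9812 + 65045 + 12820 + 41484 = 193119
Step 2: Fold carry: (62047 + 2) = 62049
One's complement = ~62049 & 0xFFFF = 3486

3486


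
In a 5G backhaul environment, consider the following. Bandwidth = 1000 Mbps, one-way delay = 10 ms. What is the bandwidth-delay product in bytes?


Given: bandwidth = 1000 Mbps, delay = 10 ms
BDP in bits = 1000 * 10^6 * 10 / 1000
BDP in bits = 10000000
BDP in bytes = 10000000 / 8 = 1250000

1250000


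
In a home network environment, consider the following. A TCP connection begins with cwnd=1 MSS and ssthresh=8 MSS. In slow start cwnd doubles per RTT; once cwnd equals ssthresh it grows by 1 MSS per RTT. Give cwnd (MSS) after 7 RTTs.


RTT 0: cwnd = 1 MSS (initial)
RTT 1: cwnd = 2 MSS (slow start, doubled)
RTT 2: cwnd = 4 MSS (slow start, doubled)
RTT 3: cwnd = 8 MSS (slow start, doubled)
RTT 4: cwnd = 9 MSS (congestion avoidance, +1)
RTT 5: cwnd = 10 MSS (congestion avoidance, +1)
RTT 6: cwnd = 11 MSS (congestion avoidance, +1)
RTT 7: cwnd = 12 MSS (congestion avoidance, +1)

12


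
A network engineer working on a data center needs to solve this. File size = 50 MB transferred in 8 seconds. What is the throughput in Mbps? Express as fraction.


Given: file = 50 MB, time = 8 s
File in Mb = 50 * 8 = 400 Mb
Throughput = 400 / 8 Mbps
Throughput = 50 Mbps

50


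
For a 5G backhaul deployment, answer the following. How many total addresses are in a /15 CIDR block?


Given: CIDR prefix /15
Host bits = 32 - 15 = 17
Total addresses = 2^17 = 131072

131072


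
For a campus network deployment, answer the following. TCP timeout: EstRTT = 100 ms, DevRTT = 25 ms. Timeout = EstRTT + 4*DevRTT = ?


Given: EstRTT = 100 ms, DevRTT = 25 ms
Timeout = EstRTT + 4 * DevRTT
4 * DevRTT = 4 * 25 = 100
Timeout = 100 + 100 = 200 ms

200


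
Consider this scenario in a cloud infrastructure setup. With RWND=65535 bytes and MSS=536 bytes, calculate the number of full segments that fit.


Given: RWND = 65535 bytes, MSS = 536 bytes
Full segments = floor(RWND / MSS)
Full segments = floor(65535 / 536)
Full segments = floor(122.2668) = 122

122


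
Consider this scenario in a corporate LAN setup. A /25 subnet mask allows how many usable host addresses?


Given: subnet mask /25
Host bits = 32 - 25 = 7
Total addresses = 2^7 = 128
Usable hosts = 128 - 2 (network + broadcast) = 126

126


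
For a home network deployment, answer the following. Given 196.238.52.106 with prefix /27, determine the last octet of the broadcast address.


Given: IP = 196.238.52.106, prefix = /27
Host bits = 32 - 27 = 5
Network last octet = 106 AND mask = 96
Host part size = 2^5 - 1 = 31
Broadcast last octet = 96 OR 31 = 127

127


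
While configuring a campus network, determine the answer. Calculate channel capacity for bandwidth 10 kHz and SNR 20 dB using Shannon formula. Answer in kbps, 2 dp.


Given: B = 10 kHz, SNR = 20 dB
SNR linear = 10^(20/10) = 100
1 + SNR = 101
log2(101) = 6.6582114828
C = 10 * 1000 * 6.6582114828 = 66582.1148 bps
C = 66.582115 kbps -> 66.58 kbps (2 dp)

66.58


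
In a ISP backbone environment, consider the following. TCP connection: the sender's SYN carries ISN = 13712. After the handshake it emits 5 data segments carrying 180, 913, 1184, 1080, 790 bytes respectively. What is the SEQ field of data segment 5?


The SYN occupies sequence number ISN = 13712, so the first data byte is ISN + 1 = 13713.
SEQ of data segment i = (ISN + 1) + sum of payload sizes of segments 1..i-1.
Segment 1: SEQ = 13713, payload = 180 bytes
Segment 2: SEQ = 13893, payload = 913 bytes
Segment 3: SEQ = 14806, payload = 1184 bytes
Segment 4: SEQ = 15990, payload = 1080 bytes
Segment 5: SEQ = 17070, payload = 790 bytes
SEQ of segment 5 = 13713 + 180 + 913 + 1184 + 1080 = 17070

17070


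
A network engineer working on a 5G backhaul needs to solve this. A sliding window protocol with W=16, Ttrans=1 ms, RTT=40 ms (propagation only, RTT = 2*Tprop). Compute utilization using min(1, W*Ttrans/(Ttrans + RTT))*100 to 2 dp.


Given: W = 16, Ttrans = 1 ms, RTT = 40 ms (= 2 * Tprop, Tprop = 20 ms)
Cycle time = Ttrans + RTT = 1 + 40 = 41 ms (first packet sent until its ACK returns)
W * Ttrans = 16 * 1 = 16 ms of sending per cycle
W * Ttrans / (Ttrans + RTT) = 16 / 41 = 0.390244
U = min(1, 0.390244) = 0.390244
U% = 39.02%

39.02


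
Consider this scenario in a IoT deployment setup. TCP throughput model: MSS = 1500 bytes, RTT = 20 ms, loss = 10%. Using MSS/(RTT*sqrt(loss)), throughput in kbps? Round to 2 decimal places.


Given: MSS = 1500 bytes, RTT = 20 ms, loss = 10%
RTT in seconds = 20 / 1000 = 0.02
Loss rate = 10% = 0.1
sqrt(loss) = sqrt(0.1) = 0.316227766017
Throughput (bytes/s) = 1500 / (0.02 * 0.316227766017) = 237170.8245
Throughput (kbps) = 237170.8245 * 8 / 1000 = 1897.366596 -> 1897.37 kbps (2 dp)

1897.37


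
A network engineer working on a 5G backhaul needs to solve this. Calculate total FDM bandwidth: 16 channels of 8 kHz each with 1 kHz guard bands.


Given: 16 channels, 8 kHz each, guard = 1 kHz
Channel bandwidth = 16 * 8 = 128 kHz
Guard bands = 15 gaps * 1 kHz = 15 kHz
Total = 128 + 15 = 143 kHz

143


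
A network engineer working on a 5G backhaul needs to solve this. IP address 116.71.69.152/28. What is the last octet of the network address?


Given: IP = 116.71.69.152, prefix = /28
Subnet mask = 255.255.255.240
Last octet of IP: 152
Last octet of mask: 240
Network last octet = 152 AND 240 = 144

144


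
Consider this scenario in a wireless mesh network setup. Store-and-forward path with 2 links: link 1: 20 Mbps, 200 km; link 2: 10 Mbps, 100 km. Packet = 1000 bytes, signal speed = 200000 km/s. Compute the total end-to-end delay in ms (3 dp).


Packet = 1000 bytes = 8000 bits. Store-and-forward: sum (t_trans + t_prop) per link.
Link 1: t_trans = 8000/(20*10^6) s = 0.4000 ms; t_prop = 200/200000 s = 1.0000 ms; subtotal = 1.4000 ms
Link 2: t_trans = 8000/(10*10^6) s = 0.8000 ms; t_prop = 100/200000 s = 0.5000 ms; subtotal = 1.3000 ms
End-to-end = 1.4000 + 1.3000 = 2.7000 ms -> 2.700 ms (3 dp)

2.700


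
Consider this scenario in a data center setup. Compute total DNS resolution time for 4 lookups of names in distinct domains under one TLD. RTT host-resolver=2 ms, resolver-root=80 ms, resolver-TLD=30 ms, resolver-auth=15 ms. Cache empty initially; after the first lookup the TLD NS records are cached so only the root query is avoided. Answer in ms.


Lookup 1 (cold cache): local + root + TLD + auth = 2 + 80 + 30 + 15 = 127 ms
Lookups 2..4 (TLD NS cached -> skip root; new domain -> still ask TLD and auth): local + TLD + auth = 2 + 30 + 15 = 47 ms each
Remaining 3 lookups: 3 * 47 = 141 ms
Total = 127 + 141 = 268 ms

268


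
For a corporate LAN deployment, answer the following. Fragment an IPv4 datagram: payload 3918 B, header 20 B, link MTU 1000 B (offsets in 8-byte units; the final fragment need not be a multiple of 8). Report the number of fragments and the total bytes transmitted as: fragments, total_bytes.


Max data per non-final fragment = floor((MTU - header)/8)*8 = floor((1000 - 20)/8)*8 = floor(980/8)*8 = 976 B
Final fragment needs no 8-byte alignment: it can carry up to MTU - header = 980 B
Non-final fragments needed = ceil((payload - 980) / 976) = ceil(2938/976) = ceil(3.0102) = 4
Number of fragments = 4 + 1 = 5
Fragment sizes (data): 4 * 976 B + 14 B (last, 14 <= 980 OK)
Total bytes sent = payload + n_frags * header = 3918 + 5*20 = 3918 + 100 = 4018 B

5, 4018
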